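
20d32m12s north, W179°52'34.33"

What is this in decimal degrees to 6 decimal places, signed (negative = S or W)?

20.536667, -179.876203

Lat: 32′ + 12″ = 32.20000′; 20 + 32.20000/60 = 20.5366667
N → positive
Lon: 179° + 52/60 + 34.33/3600 = 179 + 0.866667 + 0.009536 = 179.8762028
hemisphere W, so the sign is −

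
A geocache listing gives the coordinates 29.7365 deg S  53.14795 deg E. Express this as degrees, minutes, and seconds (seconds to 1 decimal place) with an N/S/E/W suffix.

Latitude: 0.736500 × 60 = 44.19000′ → 44′, remainder × 60 = 11.400″
Lon: 0.147950 × 60 = 8.87700′ → 8′, remainder × 60 = 52.620″

29°44′11.4″ S, 53°08′52.6″ E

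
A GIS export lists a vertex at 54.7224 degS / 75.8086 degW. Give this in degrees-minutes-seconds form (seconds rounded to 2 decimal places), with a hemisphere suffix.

54°43′20.64″ S, 75°48′30.96″ W

Lat: 0.722400 × 60 = 43.34400′ → 43′, remainder × 60 = 20.6400″
Longitude: whole degrees 75; 48.51600′ → 48′ and 30.9600″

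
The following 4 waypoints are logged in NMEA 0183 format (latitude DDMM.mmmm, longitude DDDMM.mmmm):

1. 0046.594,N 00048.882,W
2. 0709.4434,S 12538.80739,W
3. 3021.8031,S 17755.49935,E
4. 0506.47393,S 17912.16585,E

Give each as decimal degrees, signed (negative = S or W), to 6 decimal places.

1. 0.776567, -0.814700
2. -7.157390, -125.646790
3. -30.363385, 177.924989
4. -5.107899, 179.202764

Point 1:
  Latitude: split at 2 digits → 00° and 46.594′; 0 + 46.594/60 = 0.7765667
  N ⇒ keep positive
  Longitude: split at 3 digits → 000° and 48.882′; 0 + 48.882/60 = 0.8147000
  W ⇒ negate
Point 2:
  Latitude: degrees = first 2 digits = 7, minutes = 9.4434; 7 + 9.4434/60 = 7.1573900
  hemisphere S, so the sign is −
  Longitude: split at 3 digits → 125° and 38.80739′; 125 + 38.80739/60 = 125.6467898
  W → negative
Point 3:
  Latitude: degrees = first 2 digits = 30, minutes = 21.8031; 30 + 21.8031/60 = 30.3633850
  hemisphere S, so the sign is −
  Lon: split at 3 digits → 177° and 55.49935′; 177 + 55.49935/60 = 177.9249892
  E ⇒ keep positive
Point 4:
  φ: split at 2 digits → 05° and 6.47393′; 5 + 6.47393/60 = 5.1078988
  hemisphere S, so the sign is −
  λ: degrees = first 3 digits = 179, minutes = 12.16585; 179 + 12.16585/60 = 179.2027642
  E → positive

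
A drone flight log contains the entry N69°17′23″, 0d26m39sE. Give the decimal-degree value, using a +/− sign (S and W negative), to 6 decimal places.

69.289722, 0.444167

Lat: 69 + 17/60 + 23/3600 = 69.2897222
N ⇒ keep positive
Longitude: 0 + 26/60 + 39/3600 = 0.4441667
E ⇒ keep positive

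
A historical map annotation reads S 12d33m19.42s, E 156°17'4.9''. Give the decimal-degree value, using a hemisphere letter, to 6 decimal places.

12.555394° S, 156.284694° E

Lat: 33′ + 19.42″ = 33.32367′; 12 + 33.32367/60 = 12.5553944
Lon: 156° + 17/60 + 4.9/3600 = 156 + 0.283333 + 0.001361 = 156.2846944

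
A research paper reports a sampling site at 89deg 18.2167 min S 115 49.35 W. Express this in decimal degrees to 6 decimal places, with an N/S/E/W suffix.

Lat: 18.2167′ = 0.303612°; total 89.3036117
Longitude: 49.35′ = 0.822500°; total 115.8225000

89.303612° S, 115.822500° W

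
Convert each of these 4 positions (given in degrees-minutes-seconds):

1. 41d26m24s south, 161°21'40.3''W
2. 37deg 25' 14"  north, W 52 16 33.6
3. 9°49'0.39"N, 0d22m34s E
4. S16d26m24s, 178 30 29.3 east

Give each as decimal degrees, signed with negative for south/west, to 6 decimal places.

Point 1:
  φ: 26′ + 24″ = 26.40000′; 41 + 26.40000/60 = 41.4400000
  S ⇒ negate
  Lon: 161 + 21/60 + 40.3/3600 = 161.3611944
  W ⇒ negate
Point 2:
  Latitude: 25′ + 14″ = 25.23333′; 37 + 25.23333/60 = 37.4205556
  N → positive
  Lon: 52° + 16/60 + 33.6/3600 = 52 + 0.266667 + 0.009333 = 52.2760000
  W ⇒ negate
Point 3:
  Lat: 9 + 49/60 + 0.39/3600 = 9.8167750
  N → positive
  Lon: 0 + 22/60 + 34/3600 = 0.3761111
  E ⇒ keep positive
Point 4:
  Latitude: 26′ + 24″ = 26.40000′; 16 + 26.40000/60 = 16.4400000
  S ⇒ negate
  Lon: 178 + 30/60 + 29.3/3600 = 178.5081389
  E → positive

1. -41.440000, -161.361194
2. 37.420556, -52.276000
3. 9.816775, 0.376111
4. -16.440000, 178.508139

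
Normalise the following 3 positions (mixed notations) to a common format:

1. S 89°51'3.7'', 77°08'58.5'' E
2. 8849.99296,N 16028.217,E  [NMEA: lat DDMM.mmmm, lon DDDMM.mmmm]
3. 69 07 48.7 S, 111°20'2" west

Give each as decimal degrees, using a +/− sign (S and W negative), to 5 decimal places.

Point 1:
  Lat: 89° + 51/60 + 3.7/3600 = 89 + 0.850000 + 0.001028 = 89.851028
  S → negative
  Longitude: 77° + 8/60 + 58.5/3600 = 77 + 0.133333 + 0.016250 = 77.149583
  E → positive
Point 2:
  Lat: split at 2 digits → 88° and 49.99296′; 88 + 49.99296/60 = 88.833216
  N → positive
  λ: split at 3 digits → 160° and 28.217′; 160 + 28.217/60 = 160.470283
  E ⇒ keep positive
Point 3:
  φ: 7′ + 48.7″ = 7.81167′; 69 + 7.81167/60 = 69.130194
  S ⇒ negate
  Lon: 111° + 20/60 + 2/3600 = 111 + 0.333333 + 0.000556 = 111.333889
  hemisphere W, so the sign is −

1. -89.85103, 77.14958
2. 88.83322, 160.47028
3. -69.13019, -111.33389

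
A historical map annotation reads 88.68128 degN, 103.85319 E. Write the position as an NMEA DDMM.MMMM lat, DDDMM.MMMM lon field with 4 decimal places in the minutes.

Lat: minutes = (88.681280 − 88) × 60 = 40.876800
Lon: 103° + 0.853190 × 60 = 103° 51.191400′

8840.8768,N / 10351.1914,E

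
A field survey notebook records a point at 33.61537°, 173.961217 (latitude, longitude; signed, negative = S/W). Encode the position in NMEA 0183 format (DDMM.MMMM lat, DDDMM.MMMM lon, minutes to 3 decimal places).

3336.922,N / 17357.673,E

Lat: fractional part 0.615370 → 36.92220 minutes
Longitude: minutes = (173.961217 − 173) × 60 = 57.67302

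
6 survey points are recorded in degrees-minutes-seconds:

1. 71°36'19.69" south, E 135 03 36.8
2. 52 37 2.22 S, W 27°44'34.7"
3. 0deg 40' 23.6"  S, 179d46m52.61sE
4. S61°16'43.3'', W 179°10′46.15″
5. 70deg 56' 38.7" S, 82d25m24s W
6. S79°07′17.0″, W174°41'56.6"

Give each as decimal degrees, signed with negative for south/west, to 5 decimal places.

Point 1:
  Lat: 36′ + 19.69″ = 36.32817′; 71 + 36.32817/60 = 71.605469
  S → negative
  λ: 135 + 3/60 + 36.8/3600 = 135.060222
  E ⇒ keep positive
Point 2:
  Lat: 52 + 37/60 + 2.22/3600 = 52.617283
  S → negative
  Longitude: 27° + 44/60 + 34.7/3600 = 27 + 0.733333 + 0.009639 = 27.742972
  W → negative
Point 3:
  φ: 0 + 40/60 + 23.6/3600 = 0.673222
  S ⇒ negate
  Longitude: 179° + 46/60 + 52.61/3600 = 179 + 0.766667 + 0.014614 = 179.781281
  E → positive
Point 4:
  Latitude: 61 + 16/60 + 43.3/3600 = 61.278694
  S → negative
  Lon: 179° + 10/60 + 46.15/3600 = 179 + 0.166667 + 0.012819 = 179.179486
  W → negative
Point 5:
  Latitude: 70 + 56/60 + 38.7/3600 = 70.944083
  hemisphere S, so the sign is −
  Longitude: 82 + 25/60 + 24/3600 = 82.423333
  W ⇒ negate
Point 6:
  φ: 79° + 7/60 + 17/3600 = 79 + 0.116667 + 0.004722 = 79.121389
  S ⇒ negate
  Longitude: 41′ + 56.6″ = 41.94333′; 174 + 41.94333/60 = 174.699056
  W ⇒ negate

1. -71.60547, 135.06022
2. -52.61728, -27.74297
3. -0.67322, 179.78128
4. -61.27869, -179.17949
5. -70.94408, -82.42333
6. -79.12139, -174.69906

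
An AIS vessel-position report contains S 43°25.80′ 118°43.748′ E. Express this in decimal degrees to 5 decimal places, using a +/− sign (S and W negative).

φ: 25.8′ = 0.430000°; total 43.430000
hemisphere S, so the sign is −
Lon: 43.748′ = 0.729133°; total 118.729133
E → positive

-43.43000, 118.72913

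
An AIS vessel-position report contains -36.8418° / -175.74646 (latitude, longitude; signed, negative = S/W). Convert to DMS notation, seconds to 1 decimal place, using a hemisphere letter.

36°50′30.5″ S, 175°44′47.3″ W

Latitude is negative → S; |value| = 36.841800
φ: 0.841800° → 50.50800′; 0.50800 × 60 = 30.480″
Longitude is negative → W; |value| = 175.746460
Longitude: whole degrees 175; 44.78760′ → 44′ and 47.256″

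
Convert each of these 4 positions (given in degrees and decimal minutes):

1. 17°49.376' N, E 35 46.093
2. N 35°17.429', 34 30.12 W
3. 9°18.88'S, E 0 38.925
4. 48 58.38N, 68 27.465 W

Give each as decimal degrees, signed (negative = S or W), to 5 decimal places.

Point 1:
  Latitude: 17 + 49.376/60 = 17.822933
  N ⇒ keep positive
  Longitude: 46.093′ = 0.768217°; total 35.768217
  E → positive
Point 2:
  φ: 35 + 17.429/60 = 35.290483
  N ⇒ keep positive
  Lon: 34 + 30.12/60 = 34.502000
  W → negative
Point 3:
  Lat: 18.88′ = 0.314667°; total 9.314667
  hemisphere S, so the sign is −
  λ: 38.925′ = 0.648750°; total 0.648750
  E → positive
Point 4:
  φ: 48 + 58.38/60 = 48.973000
  N → positive
  λ: 27.465′ = 0.457750°; total 68.457750
  W ⇒ negate

1. 17.82293, 35.76822
2. 35.29048, -34.50200
3. -9.31467, 0.64875
4. 48.97300, -68.45775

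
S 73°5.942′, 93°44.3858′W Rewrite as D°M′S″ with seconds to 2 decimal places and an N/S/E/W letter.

73°05′56.52″ S, 93°44′23.15″ W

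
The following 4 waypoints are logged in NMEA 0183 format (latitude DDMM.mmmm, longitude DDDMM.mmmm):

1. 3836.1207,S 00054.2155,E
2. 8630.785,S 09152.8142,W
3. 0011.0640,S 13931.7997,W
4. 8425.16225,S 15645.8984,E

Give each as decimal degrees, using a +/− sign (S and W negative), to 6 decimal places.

Point 1:
  Latitude: split at 2 digits → 38° and 36.1207′; 38 + 36.1207/60 = 38.6020117
  S → negative
  λ: degrees = first 3 digits = 0, minutes = 54.2155; 0 + 54.2155/60 = 0.9035917
  E → positive
Point 2:
  Latitude: degrees = first 2 digits = 86, minutes = 30.785; 86 + 30.785/60 = 86.5130833
  hemisphere S, so the sign is −
  Longitude: split at 3 digits → 091° and 52.8142′; 91 + 52.8142/60 = 91.8802367
  hemisphere W, so the sign is −
Point 3:
  φ: degrees = first 2 digits = 0, minutes = 11.064; 0 + 11.064/60 = 0.1844000
  S → negative
  Lon: split at 3 digits → 139° and 31.7997′; 139 + 31.7997/60 = 139.5299950
  W ⇒ negate
Point 4:
  Lat: split at 2 digits → 84° and 25.16225′; 84 + 25.16225/60 = 84.4193708
  hemisphere S, so the sign is −
  λ: degrees = first 3 digits = 156, minutes = 45.8984; 156 + 45.8984/60 = 156.7649733
  E ⇒ keep positive

1. -38.602012, 0.903592
2. -86.513083, -91.880237
3. -0.184400, -139.529995
4. -84.419371, 156.764973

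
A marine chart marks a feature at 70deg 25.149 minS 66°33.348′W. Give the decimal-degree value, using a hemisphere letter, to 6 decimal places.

Latitude: 70 + 25.149/60 = 70.4191500
Longitude: 33.348′ = 0.555800°; total 66.5558000

70.419150° S, 66.555800° W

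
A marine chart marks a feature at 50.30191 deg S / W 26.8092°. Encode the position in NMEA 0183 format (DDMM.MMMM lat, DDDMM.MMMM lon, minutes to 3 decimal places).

φ: 50° + 0.301910 × 60 = 50° 18.11460′
Lon: fractional part 0.809200 → 48.55200 minutes

5018.115,S / 02648.552,W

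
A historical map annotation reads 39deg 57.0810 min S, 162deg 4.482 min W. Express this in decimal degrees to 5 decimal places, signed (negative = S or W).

-39.95135, -162.07470

Latitude: 39 + 57.081/60 = 39.951350
hemisphere S, so the sign is −
Lon: 162 + 4.482/60 = 162.074700
W → negative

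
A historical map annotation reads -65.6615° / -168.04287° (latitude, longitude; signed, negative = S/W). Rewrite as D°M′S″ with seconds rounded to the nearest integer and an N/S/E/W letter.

Latitude is negative → S; |value| = 65.661500
φ: 0.661500 × 60 = 39.69000′ → 39′, remainder × 60 = 41.40″
Longitude is negative → W; |value| = 168.042870
λ: 0.042870° → 2.57220′; 0.57220 × 60 = 34.33″

65°39′41″ S, 168°02′34″ W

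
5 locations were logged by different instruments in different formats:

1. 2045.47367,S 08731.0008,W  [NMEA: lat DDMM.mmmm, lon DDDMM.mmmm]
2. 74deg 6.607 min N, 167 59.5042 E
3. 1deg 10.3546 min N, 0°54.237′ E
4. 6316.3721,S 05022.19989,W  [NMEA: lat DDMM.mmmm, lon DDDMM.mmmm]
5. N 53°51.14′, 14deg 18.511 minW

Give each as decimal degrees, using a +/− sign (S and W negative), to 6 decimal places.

1. -20.757895, -87.516680
2. 74.110117, 167.991737
3. 1.172577, 0.903950
4. -63.272868, -50.369998
5. 53.852333, -14.308517

Point 1:
  φ: split at 2 digits → 20° and 45.47367′; 20 + 45.47367/60 = 20.7578945
  S → negative
  Longitude: degrees = first 3 digits = 87, minutes = 31.0008; 87 + 31.0008/60 = 87.5166800
  W ⇒ negate
Point 2:
  Lat: 6.607′ = 0.110117°; total 74.1101167
  N ⇒ keep positive
  Longitude: 59.5042′ = 0.991737°; total 167.9917367
  E ⇒ keep positive
Point 3:
  Lat: 1 + 10.3546/60 = 1.1725767
  N ⇒ keep positive
  λ: 0 + 54.237/60 = 0.9039500
  E ⇒ keep positive
Point 4:
  Lat: degrees = first 2 digits = 63, minutes = 16.3721; 63 + 16.3721/60 = 63.2728683
  S ⇒ negate
  λ: degrees = first 3 digits = 50, minutes = 22.19989; 50 + 22.19989/60 = 50.3699982
  W ⇒ negate
Point 5:
  φ: 51.14′ = 0.852333°; total 53.8523333
  N → positive
  λ: 14 + 18.511/60 = 14.3085167
  hemisphere W, so the sign is −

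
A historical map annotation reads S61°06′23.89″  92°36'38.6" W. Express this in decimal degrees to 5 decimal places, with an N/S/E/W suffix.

Lat: 61° + 6/60 + 23.89/3600 = 61 + 0.100000 + 0.006636 = 61.106636
λ: 92° + 36/60 + 38.6/3600 = 92 + 0.600000 + 0.010722 = 92.610722

61.10664° S, 92.61072° W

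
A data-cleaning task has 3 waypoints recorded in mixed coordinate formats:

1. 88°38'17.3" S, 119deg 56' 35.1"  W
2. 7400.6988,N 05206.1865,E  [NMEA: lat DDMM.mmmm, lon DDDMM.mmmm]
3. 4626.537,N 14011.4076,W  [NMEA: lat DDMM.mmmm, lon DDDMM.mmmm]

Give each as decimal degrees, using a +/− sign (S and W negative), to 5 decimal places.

1. -88.63814, -119.94308
2. 74.01165, 52.10311
3. 46.44228, -140.19013

Point 1:
  φ: 88° + 38/60 + 17.3/3600 = 88 + 0.633333 + 0.004806 = 88.638139
  S → negative
  Longitude: 56′ + 35.1″ = 56.58500′; 119 + 56.58500/60 = 119.943083
  W ⇒ negate
Point 2:
  Latitude: degrees = first 2 digits = 74, minutes = 0.6988; 74 + 0.6988/60 = 74.011647
  N ⇒ keep positive
  λ: split at 3 digits → 052° and 6.1865′; 52 + 6.1865/60 = 52.103108
  E ⇒ keep positive
Point 3:
  Lat: degrees = first 2 digits = 46, minutes = 26.537; 46 + 26.537/60 = 46.442283
  N → positive
  Longitude: degrees = first 3 digits = 140, minutes = 11.4076; 140 + 11.4076/60 = 140.190127
  hemisphere W, so the sign is −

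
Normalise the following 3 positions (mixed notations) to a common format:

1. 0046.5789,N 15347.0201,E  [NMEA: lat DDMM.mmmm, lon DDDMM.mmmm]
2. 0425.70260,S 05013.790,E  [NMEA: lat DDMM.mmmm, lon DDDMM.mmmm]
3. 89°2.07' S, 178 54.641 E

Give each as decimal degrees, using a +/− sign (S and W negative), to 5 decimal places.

Point 1:
  Lat: split at 2 digits → 00° and 46.5789′; 0 + 46.5789/60 = 0.776315
  N ⇒ keep positive
  λ: degrees = first 3 digits = 153, minutes = 47.0201; 153 + 47.0201/60 = 153.783668
  E ⇒ keep positive
Point 2:
  Lat: degrees = first 2 digits = 4, minutes = 25.7026; 4 + 25.7026/60 = 4.428377
  S ⇒ negate
  λ: split at 3 digits → 050° and 13.79′; 50 + 13.79/60 = 50.229833
  E ⇒ keep positive
Point 3:
  Latitude: 2.07′ = 0.034500°; total 89.034500
  hemisphere S, so the sign is −
  λ: 54.641′ = 0.910683°; total 178.910683
  E → positive

1. 0.77632, 153.78367
2. -4.42838, 50.22983
3. -89.03450, 178.91068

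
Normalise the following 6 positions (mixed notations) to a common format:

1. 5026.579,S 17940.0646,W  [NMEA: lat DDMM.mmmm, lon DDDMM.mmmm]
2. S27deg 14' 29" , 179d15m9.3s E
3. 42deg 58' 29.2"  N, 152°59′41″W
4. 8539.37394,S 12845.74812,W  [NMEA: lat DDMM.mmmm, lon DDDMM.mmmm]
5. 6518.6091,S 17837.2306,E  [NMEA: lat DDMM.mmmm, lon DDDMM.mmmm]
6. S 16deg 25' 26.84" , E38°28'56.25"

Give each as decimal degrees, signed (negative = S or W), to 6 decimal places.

Point 1:
  Latitude: degrees = first 2 digits = 50, minutes = 26.579; 50 + 26.579/60 = 50.4429833
  S ⇒ negate
  Lon: degrees = first 3 digits = 179, minutes = 40.0646; 179 + 40.0646/60 = 179.6677433
  W → negative
Point 2:
  Lat: 27° + 14/60 + 29/3600 = 27 + 0.233333 + 0.008056 = 27.2413889
  S → negative
  Lon: 179 + 15/60 + 9.3/3600 = 179.2525833
  E ⇒ keep positive
Point 3:
  Lat: 42° + 58/60 + 29.2/3600 = 42 + 0.966667 + 0.008111 = 42.9747778
  N → positive
  Longitude: 59′ + 41″ = 59.68333′; 152 + 59.68333/60 = 152.9947222
  hemisphere W, so the sign is −
Point 4:
  Latitude: split at 2 digits → 85° and 39.37394′; 85 + 39.37394/60 = 85.6562323
  hemisphere S, so the sign is −
  Lon: split at 3 digits → 128° and 45.74812′; 128 + 45.74812/60 = 128.7624687
  W ⇒ negate
Point 5:
  Latitude: split at 2 digits → 65° and 18.6091′; 65 + 18.6091/60 = 65.3101517
  S → negative
  Lon: degrees = first 3 digits = 178, minutes = 37.2306; 178 + 37.2306/60 = 178.6205100
  E → positive
Point 6:
  φ: 16° + 25/60 + 26.84/3600 = 16 + 0.416667 + 0.007456 = 16.4241222
  S → negative
  Lon: 28′ + 56.25″ = 28.93750′; 38 + 28.93750/60 = 38.4822917
  E ⇒ keep positive

1. -50.442983, -179.667743
2. -27.241389, 179.252583
3. 42.974778, -152.994722
4. -85.656232, -128.762469
5. -65.310152, 178.620510
6. -16.424122, 38.482292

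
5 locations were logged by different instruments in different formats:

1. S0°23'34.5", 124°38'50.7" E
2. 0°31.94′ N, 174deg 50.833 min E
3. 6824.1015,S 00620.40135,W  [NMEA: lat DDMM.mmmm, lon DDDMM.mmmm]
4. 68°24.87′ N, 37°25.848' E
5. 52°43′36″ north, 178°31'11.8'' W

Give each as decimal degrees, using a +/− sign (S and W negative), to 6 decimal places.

Point 1:
  Lat: 0 + 23/60 + 34.5/3600 = 0.3929167
  S → negative
  Lon: 124 + 38/60 + 50.7/3600 = 124.6474167
  E ⇒ keep positive
Point 2:
  φ: 31.94′ = 0.532333°; total 0.5323333
  N ⇒ keep positive
  Longitude: 174 + 50.833/60 = 174.8472167
  E ⇒ keep positive
Point 3:
  Lat: degrees = first 2 digits = 68, minutes = 24.1015; 68 + 24.1015/60 = 68.4016917
  hemisphere S, so the sign is −
  Longitude: degrees = first 3 digits = 6, minutes = 20.40135; 6 + 20.40135/60 = 6.3400225
  hemisphere W, so the sign is −
Point 4:
  Latitude: 68 + 24.87/60 = 68.4145000
  N ⇒ keep positive
  Longitude: 25.848′ = 0.430800°; total 37.4308000
  E → positive
Point 5:
  Latitude: 52 + 43/60 + 36/3600 = 52.7266667
  N → positive
  λ: 178° + 31/60 + 11.8/3600 = 178 + 0.516667 + 0.003278 = 178.5199444
  W ⇒ negate

1. -0.392917, 124.647417
2. 0.532333, 174.847217
3. -68.401692, -6.340023
4. 68.414500, 37.430800
5. 52.726667, -178.519944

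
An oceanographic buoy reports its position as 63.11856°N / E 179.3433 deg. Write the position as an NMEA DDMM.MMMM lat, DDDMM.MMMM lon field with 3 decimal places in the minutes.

Latitude: minutes = (63.118560 − 63) × 60 = 7.11360
Lon: minutes = (179.343300 − 179) × 60 = 20.59800

6307.114,N / 17920.598,E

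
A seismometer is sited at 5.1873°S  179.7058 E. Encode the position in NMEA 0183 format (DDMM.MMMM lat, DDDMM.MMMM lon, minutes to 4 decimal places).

Lat: fractional part 0.187300 → 11.238000 minutes
Longitude: fractional part 0.705800 → 42.348000 minutes

0511.2380,S / 17942.3480,E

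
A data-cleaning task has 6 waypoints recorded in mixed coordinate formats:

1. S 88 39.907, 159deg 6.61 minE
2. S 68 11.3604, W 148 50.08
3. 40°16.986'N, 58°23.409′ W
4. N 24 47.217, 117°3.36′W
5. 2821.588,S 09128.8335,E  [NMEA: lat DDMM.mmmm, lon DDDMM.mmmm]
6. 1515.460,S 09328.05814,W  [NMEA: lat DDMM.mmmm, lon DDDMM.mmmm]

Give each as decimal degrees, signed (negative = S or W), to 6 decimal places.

1. -88.665117, 159.110167
2. -68.189340, -148.834667
3. 40.283100, -58.390150
4. 24.786950, -117.056000
5. -28.359800, 91.480558
6. -15.257667, -93.467636

Point 1:
  φ: 39.907′ = 0.665117°; total 88.6651167
  S ⇒ negate
  Longitude: 6.61′ = 0.110167°; total 159.1101667
  E ⇒ keep positive
Point 2:
  Lat: 68 + 11.3604/60 = 68.1893400
  S → negative
  λ: 148 + 50.08/60 = 148.8346667
  W → negative
Point 3:
  φ: 40 + 16.986/60 = 40.2831000
  N ⇒ keep positive
  λ: 23.409′ = 0.390150°; total 58.3901500
  hemisphere W, so the sign is −
Point 4:
  Lat: 24 + 47.217/60 = 24.7869500
  N ⇒ keep positive
  Lon: 117 + 3.36/60 = 117.0560000
  hemisphere W, so the sign is −
Point 5:
  φ: split at 2 digits → 28° and 21.588′; 28 + 21.588/60 = 28.3598000
  S → negative
  Longitude: degrees = first 3 digits = 91, minutes = 28.8335; 91 + 28.8335/60 = 91.4805583
  E → positive
Point 6:
  Lat: split at 2 digits → 15° and 15.46′; 15 + 15.46/60 = 15.2576667
  S ⇒ negate
  λ: degrees = first 3 digits = 93, minutes = 28.05814; 93 + 28.05814/60 = 93.4676357
  W ⇒ negate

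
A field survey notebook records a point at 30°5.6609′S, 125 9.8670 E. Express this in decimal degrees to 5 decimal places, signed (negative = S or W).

Lat: 30 + 5.6609/60 = 30.094348
S → negative
Longitude: 125 + 9.867/60 = 125.164450
E ⇒ keep positive

-30.09435, 125.16445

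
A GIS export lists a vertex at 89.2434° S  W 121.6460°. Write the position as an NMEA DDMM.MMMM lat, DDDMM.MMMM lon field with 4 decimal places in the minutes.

8914.6040,S / 12138.7600,W

Lat: 89° + 0.243400 × 60 = 89° 14.604000′
λ: minutes = (121.646000 − 121) × 60 = 38.760000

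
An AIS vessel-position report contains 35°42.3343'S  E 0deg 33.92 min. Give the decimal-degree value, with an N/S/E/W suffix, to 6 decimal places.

35.705572° S, 0.565333° E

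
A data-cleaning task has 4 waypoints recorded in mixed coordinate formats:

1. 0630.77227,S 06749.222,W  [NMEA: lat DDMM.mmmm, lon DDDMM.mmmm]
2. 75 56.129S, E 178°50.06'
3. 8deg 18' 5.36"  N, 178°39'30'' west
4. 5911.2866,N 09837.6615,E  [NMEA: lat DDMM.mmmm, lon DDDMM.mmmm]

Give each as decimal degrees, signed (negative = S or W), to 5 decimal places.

Point 1:
  Latitude: degrees = first 2 digits = 6, minutes = 30.77227; 6 + 30.77227/60 = 6.512871
  S → negative
  Longitude: degrees = first 3 digits = 67, minutes = 49.222; 67 + 49.222/60 = 67.820367
  hemisphere W, so the sign is −
Point 2:
  Latitude: 56.129′ = 0.935483°; total 75.935483
  hemisphere S, so the sign is −
  Longitude: 178 + 50.06/60 = 178.834333
  E ⇒ keep positive
Point 3:
  Lat: 8° + 18/60 + 5.36/3600 = 8 + 0.300000 + 0.001489 = 8.301489
  N → positive
  λ: 39′ + 30″ = 39.50000′; 178 + 39.50000/60 = 178.658333
  W ⇒ negate
Point 4:
  Latitude: degrees = first 2 digits = 59, minutes = 11.2866; 59 + 11.2866/60 = 59.188110
  N ⇒ keep positive
  Lon: split at 3 digits → 098° and 37.6615′; 98 + 37.6615/60 = 98.627692
  E → positive

1. -6.51287, -67.82037
2. -75.93548, 178.83433
3. 8.30149, -178.65833
4. 59.18811, 98.62769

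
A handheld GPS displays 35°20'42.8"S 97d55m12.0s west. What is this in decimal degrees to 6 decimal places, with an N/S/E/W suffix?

35.345222° S, 97.920000° W

Lat: 35° + 20/60 + 42.8/3600 = 35 + 0.333333 + 0.011889 = 35.3452222
Lon: 55′ + 12″ = 55.20000′; 97 + 55.20000/60 = 97.9200000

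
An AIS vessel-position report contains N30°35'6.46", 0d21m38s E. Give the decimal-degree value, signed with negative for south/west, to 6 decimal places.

Latitude: 35′ + 6.46″ = 35.10767′; 30 + 35.10767/60 = 30.5851278
N → positive
Lon: 0 + 21/60 + 38/3600 = 0.3605556
E → positive

30.585128, 0.360556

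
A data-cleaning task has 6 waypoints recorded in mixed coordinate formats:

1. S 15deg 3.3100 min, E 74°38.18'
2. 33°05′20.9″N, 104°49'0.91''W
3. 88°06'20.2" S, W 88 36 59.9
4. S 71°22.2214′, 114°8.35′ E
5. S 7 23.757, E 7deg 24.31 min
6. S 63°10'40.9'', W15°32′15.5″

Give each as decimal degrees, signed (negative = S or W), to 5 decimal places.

1. -15.05517, 74.63633
2. 33.08914, -104.81692
3. -88.10561, -88.61664
4. -71.37036, 114.13917
5. -7.39595, 7.40517
6. -63.17803, -15.53764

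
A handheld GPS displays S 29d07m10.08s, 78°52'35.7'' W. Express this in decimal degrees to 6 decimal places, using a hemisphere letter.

φ: 7′ + 10.08″ = 7.16800′; 29 + 7.16800/60 = 29.1194667
Lon: 52′ + 35.7″ = 52.59500′; 78 + 52.59500/60 = 78.8765833

29.119467° S, 78.876583° W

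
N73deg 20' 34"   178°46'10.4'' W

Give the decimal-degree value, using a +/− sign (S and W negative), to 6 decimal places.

Latitude: 73° + 20/60 + 34/3600 = 73 + 0.333333 + 0.009444 = 73.3427778
N ⇒ keep positive
λ: 46′ + 10.4″ = 46.17333′; 178 + 46.17333/60 = 178.7695556
W ⇒ negate

73.342778, -178.769556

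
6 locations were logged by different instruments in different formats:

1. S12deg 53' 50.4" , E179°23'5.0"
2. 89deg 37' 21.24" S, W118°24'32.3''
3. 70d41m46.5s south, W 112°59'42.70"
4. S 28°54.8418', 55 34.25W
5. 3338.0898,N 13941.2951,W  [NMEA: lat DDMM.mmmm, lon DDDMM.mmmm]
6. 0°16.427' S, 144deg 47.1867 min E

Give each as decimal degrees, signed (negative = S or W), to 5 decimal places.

Point 1:
  Lat: 12 + 53/60 + 50.4/3600 = 12.897333
  S ⇒ negate
  Longitude: 23′ + 5″ = 23.08333′; 179 + 23.08333/60 = 179.384722
  E → positive
Point 2:
  φ: 89 + 37/60 + 21.24/3600 = 89.622567
  S → negative
  Longitude: 24′ + 32.3″ = 24.53833′; 118 + 24.53833/60 = 118.408972
  hemisphere W, so the sign is −
Point 3:
  Lat: 70° + 41/60 + 46.5/3600 = 70 + 0.683333 + 0.012917 = 70.696250
  S ⇒ negate
  Longitude: 112° + 59/60 + 42.7/3600 = 112 + 0.983333 + 0.011861 = 112.995194
  hemisphere W, so the sign is −
Point 4:
  Lat: 54.8418′ = 0.914030°; total 28.914030
  S ⇒ negate
  λ: 55 + 34.25/60 = 55.570833
  W → negative
Point 5:
  Latitude: split at 2 digits → 33° and 38.0898′; 33 + 38.0898/60 = 33.634830
  N ⇒ keep positive
  Longitude: degrees = first 3 digits = 139, minutes = 41.2951; 139 + 41.2951/60 = 139.688252
  hemisphere W, so the sign is −
Point 6:
  φ: 0 + 16.427/60 = 0.273783
  S → negative
  Lon: 144 + 47.1867/60 = 144.786445
  E ⇒ keep positive

1. -12.89733, 179.38472
2. -89.62257, -118.40897
3. -70.69625, -112.99519
4. -28.91403, -55.57083
5. 33.63483, -139.68825
6. -0.27378, 144.78645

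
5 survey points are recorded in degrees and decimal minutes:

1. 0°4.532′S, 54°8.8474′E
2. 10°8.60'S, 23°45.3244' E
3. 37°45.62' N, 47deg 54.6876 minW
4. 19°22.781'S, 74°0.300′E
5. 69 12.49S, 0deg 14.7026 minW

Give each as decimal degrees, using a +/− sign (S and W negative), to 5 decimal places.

Point 1:
  Lat: 4.532′ = 0.075533°; total 0.075533
  hemisphere S, so the sign is −
  λ: 8.8474′ = 0.147457°; total 54.147457
  E → positive
Point 2:
  Latitude: 10 + 8.6/60 = 10.143333
  S → negative
  Longitude: 45.3244′ = 0.755407°; total 23.755407
  E → positive
Point 3:
  φ: 45.62′ = 0.760333°; total 37.760333
  N ⇒ keep positive
  Lon: 54.6876′ = 0.911460°; total 47.911460
  W ⇒ negate
Point 4:
  Latitude: 22.781′ = 0.379683°; total 19.379683
  hemisphere S, so the sign is −
  Longitude: 0.3′ = 0.005000°; total 74.005000
  E → positive
Point 5:
  φ: 69 + 12.49/60 = 69.208167
  S → negative
  λ: 0 + 14.7026/60 = 0.245043
  hemisphere W, so the sign is −

1. -0.07553, 54.14746
2. -10.14333, 23.75541
3. 37.76033, -47.91146
4. -19.37968, 74.00500
5. -69.20817, -0.24504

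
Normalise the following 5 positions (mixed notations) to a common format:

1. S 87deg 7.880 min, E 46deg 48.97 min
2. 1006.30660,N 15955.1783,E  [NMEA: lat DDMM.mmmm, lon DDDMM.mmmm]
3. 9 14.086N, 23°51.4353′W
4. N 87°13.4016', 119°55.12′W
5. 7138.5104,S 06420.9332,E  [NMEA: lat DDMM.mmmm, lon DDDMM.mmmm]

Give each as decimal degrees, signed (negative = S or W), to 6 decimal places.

1. -87.131333, 46.816167
2. 10.105110, 159.919638
3. 9.234767, -23.857255
4. 87.223360, -119.918667
5. -71.641840, 64.348887

Point 1:
  φ: 87 + 7.88/60 = 87.1313333
  S ⇒ negate
  Lon: 48.97′ = 0.816167°; total 46.8161667
  E ⇒ keep positive
Point 2:
  Lat: degrees = first 2 digits = 10, minutes = 6.3066; 10 + 6.3066/60 = 10.1051100
  N ⇒ keep positive
  Longitude: degrees = first 3 digits = 159, minutes = 55.1783; 159 + 55.1783/60 = 159.9196383
  E ⇒ keep positive
Point 3:
  φ: 14.086′ = 0.234767°; total 9.2347667
  N → positive
  Lon: 51.4353′ = 0.857255°; total 23.8572550
  W ⇒ negate
Point 4:
  φ: 13.4016′ = 0.223360°; total 87.2233600
  N → positive
  λ: 119 + 55.12/60 = 119.9186667
  W → negative
Point 5:
  Lat: degrees = first 2 digits = 71, minutes = 38.5104; 71 + 38.5104/60 = 71.6418400
  hemisphere S, so the sign is −
  Lon: split at 3 digits → 064° and 20.9332′; 64 + 20.9332/60 = 64.3488867
  E ⇒ keep positive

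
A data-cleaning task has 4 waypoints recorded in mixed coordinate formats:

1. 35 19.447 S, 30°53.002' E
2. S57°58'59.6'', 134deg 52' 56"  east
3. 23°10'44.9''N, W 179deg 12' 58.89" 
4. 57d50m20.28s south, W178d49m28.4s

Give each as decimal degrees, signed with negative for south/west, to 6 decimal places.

1. -35.324117, 30.883367
2. -57.983222, 134.882222
3. 23.179139, -179.216358
4. -57.838967, -178.824556

Point 1:
  φ: 19.447′ = 0.324117°; total 35.3241167
  S → negative
  Lon: 53.002′ = 0.883367°; total 30.8833667
  E ⇒ keep positive
Point 2:
  φ: 58′ + 59.6″ = 58.99333′; 57 + 58.99333/60 = 57.9832222
  S → negative
  Lon: 52′ + 56″ = 52.93333′; 134 + 52.93333/60 = 134.8822222
  E ⇒ keep positive
Point 3:
  Latitude: 23° + 10/60 + 44.9/3600 = 23 + 0.166667 + 0.012472 = 23.1791389
  N ⇒ keep positive
  λ: 179° + 12/60 + 58.89/3600 = 179 + 0.200000 + 0.016358 = 179.2163583
  hemisphere W, so the sign is −
Point 4:
  Lat: 50′ + 20.28″ = 50.33800′; 57 + 50.33800/60 = 57.8389667
  hemisphere S, so the sign is −
  Lon: 178 + 49/60 + 28.4/3600 = 178.8245556
  W → negative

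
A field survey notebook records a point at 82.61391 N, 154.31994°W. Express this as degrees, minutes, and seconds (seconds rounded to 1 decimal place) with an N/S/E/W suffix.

φ: whole degrees 82; 36.83460′ → 36′ and 50.076″
λ: 0.319940 × 60 = 19.19640′ → 19′, remainder × 60 = 11.784″

82°36′50.1″ N, 154°19′11.8″ W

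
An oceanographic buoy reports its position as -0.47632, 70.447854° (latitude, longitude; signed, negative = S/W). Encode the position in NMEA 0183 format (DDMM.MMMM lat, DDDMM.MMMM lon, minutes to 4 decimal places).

Latitude is negative → S; |value| = 0.476320
Latitude: fractional part 0.476320 → 28.579200 minutes
Lon: 70° + 0.447854 × 60 = 70° 26.871240′

0028.5792,S / 07026.8712,E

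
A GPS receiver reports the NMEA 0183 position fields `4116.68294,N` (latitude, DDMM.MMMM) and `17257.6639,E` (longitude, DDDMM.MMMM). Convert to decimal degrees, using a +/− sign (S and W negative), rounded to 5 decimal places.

Lat: split at 2 digits → 41° and 16.68294′; 41 + 16.68294/60 = 41.278049
N ⇒ keep positive
Lon: degrees = first 3 digits = 172, minutes = 57.6639; 172 + 57.6639/60 = 172.961065
E ⇒ keep positive

41.27805, 172.96107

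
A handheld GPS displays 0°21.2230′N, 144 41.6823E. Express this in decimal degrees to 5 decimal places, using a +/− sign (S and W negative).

Lat: 0 + 21.223/60 = 0.353717
N → positive
Lon: 144 + 41.6823/60 = 144.694705
E → positive

0.35372, 144.69471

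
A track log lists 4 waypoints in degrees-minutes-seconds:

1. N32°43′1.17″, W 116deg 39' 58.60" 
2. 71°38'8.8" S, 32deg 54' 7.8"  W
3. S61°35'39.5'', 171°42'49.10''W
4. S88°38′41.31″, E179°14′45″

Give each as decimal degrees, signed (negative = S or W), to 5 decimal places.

Point 1:
  Latitude: 32 + 43/60 + 1.17/3600 = 32.716992
  N → positive
  Longitude: 116 + 39/60 + 58.6/3600 = 116.666278
  hemisphere W, so the sign is −
Point 2:
  Lat: 38′ + 8.8″ = 38.14667′; 71 + 38.14667/60 = 71.635778
  S ⇒ negate
  Longitude: 54′ + 7.8″ = 54.13000′; 32 + 54.13000/60 = 32.902167
  W → negative
Point 3:
  Latitude: 61 + 35/60 + 39.5/3600 = 61.594306
  S ⇒ negate
  λ: 42′ + 49.1″ = 42.81833′; 171 + 42.81833/60 = 171.713639
  W → negative
Point 4:
  Lat: 38′ + 41.31″ = 38.68850′; 88 + 38.68850/60 = 88.644808
  hemisphere S, so the sign is −
  Longitude: 179° + 14/60 + 45/3600 = 179 + 0.233333 + 0.012500 = 179.245833
  E → positive

1. 32.71699, -116.66628
2. -71.63578, -32.90217
3. -61.59431, -171.71364
4. -88.64481, 179.24583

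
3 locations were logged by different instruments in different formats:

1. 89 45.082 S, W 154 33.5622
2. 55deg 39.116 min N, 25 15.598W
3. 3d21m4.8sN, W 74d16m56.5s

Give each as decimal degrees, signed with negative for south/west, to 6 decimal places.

Point 1:
  Latitude: 45.082′ = 0.751367°; total 89.7513667
  S → negative
  Lon: 154 + 33.5622/60 = 154.5593700
  hemisphere W, so the sign is −
Point 2:
  Latitude: 55 + 39.116/60 = 55.6519333
  N → positive
  Longitude: 15.598′ = 0.259967°; total 25.2599667
  W ⇒ negate
Point 3:
  φ: 3 + 21/60 + 4.8/3600 = 3.3513333
  N → positive
  Longitude: 74° + 16/60 + 56.5/3600 = 74 + 0.266667 + 0.015694 = 74.2823611
  W → negative

1. -89.751367, -154.559370
2. 55.651933, -25.259967
3. 3.351333, -74.282361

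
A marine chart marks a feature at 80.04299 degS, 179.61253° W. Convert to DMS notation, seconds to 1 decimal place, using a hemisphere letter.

80°02′34.8″ S, 179°36′45.1″ W

Latitude: whole degrees 80; 2.57940′ → 2′ and 34.764″
Longitude: whole degrees 179; 36.75180′ → 36′ and 45.108″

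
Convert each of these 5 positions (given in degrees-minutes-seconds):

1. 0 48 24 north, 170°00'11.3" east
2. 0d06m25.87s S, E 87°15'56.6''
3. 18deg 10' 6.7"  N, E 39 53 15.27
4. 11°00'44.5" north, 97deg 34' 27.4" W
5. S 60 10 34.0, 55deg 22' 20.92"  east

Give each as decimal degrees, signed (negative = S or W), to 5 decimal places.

1. 0.80667, 170.00314
2. -0.10719, 87.26572
3. 18.16853, 39.88758
4. 11.01236, -97.57428
5. -60.17611, 55.37248

Point 1:
  Lat: 48′ + 24″ = 48.40000′; 0 + 48.40000/60 = 0.806667
  N → positive
  Lon: 0′ + 11.3″ = 0.18833′; 170 + 0.18833/60 = 170.003139
  E → positive
Point 2:
  φ: 0 + 6/60 + 25.87/3600 = 0.107186
  hemisphere S, so the sign is −
  λ: 87 + 15/60 + 56.6/3600 = 87.265722
  E → positive
Point 3:
  Lat: 18° + 10/60 + 6.7/3600 = 18 + 0.166667 + 0.001861 = 18.168528
  N → positive
  λ: 53′ + 15.27″ = 53.25450′; 39 + 53.25450/60 = 39.887575
  E ⇒ keep positive
Point 4:
  Lat: 11° + 0/60 + 44.5/3600 = 11 + 0.000000 + 0.012361 = 11.012361
  N → positive
  λ: 97 + 34/60 + 27.4/3600 = 97.574278
  hemisphere W, so the sign is −
Point 5:
  φ: 60 + 10/60 + 34/3600 = 60.176111
  hemisphere S, so the sign is −
  Lon: 55° + 22/60 + 20.92/3600 = 55 + 0.366667 + 0.005811 = 55.372478
  E ⇒ keep positive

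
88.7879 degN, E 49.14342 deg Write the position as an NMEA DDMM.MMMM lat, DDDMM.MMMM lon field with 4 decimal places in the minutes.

Lat: minutes = (88.787900 − 88) × 60 = 47.274000
Longitude: 49° + 0.143420 × 60 = 49° 8.605200′

8847.2740,N / 04908.6052,E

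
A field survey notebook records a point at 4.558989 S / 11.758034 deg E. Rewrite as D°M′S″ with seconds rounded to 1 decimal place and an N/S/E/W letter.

4°33′32.4″ S, 11°45′28.9″ E

φ: whole degrees 4; 33.53934′ → 33′ and 32.360″
Lon: 0.758034 × 60 = 45.48204′ → 45′, remainder × 60 = 28.922″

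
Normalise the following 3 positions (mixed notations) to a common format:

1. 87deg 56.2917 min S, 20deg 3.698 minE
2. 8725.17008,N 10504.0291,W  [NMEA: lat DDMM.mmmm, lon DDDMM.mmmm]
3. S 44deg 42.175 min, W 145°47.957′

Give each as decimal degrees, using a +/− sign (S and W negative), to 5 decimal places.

Point 1:
  Latitude: 56.2917′ = 0.938195°; total 87.938195
  hemisphere S, so the sign is −
  Lon: 20 + 3.698/60 = 20.061633
  E → positive
Point 2:
  Latitude: degrees = first 2 digits = 87, minutes = 25.17008; 87 + 25.17008/60 = 87.419501
  N → positive
  Longitude: split at 3 digits → 105° and 4.0291′; 105 + 4.0291/60 = 105.067152
  W ⇒ negate
Point 3:
  φ: 42.175′ = 0.702917°; total 44.702917
  S → negative
  λ: 145 + 47.957/60 = 145.799283
  W ⇒ negate

1. -87.93820, 20.06163
2. 87.41950, -105.06715
3. -44.70292, -145.79928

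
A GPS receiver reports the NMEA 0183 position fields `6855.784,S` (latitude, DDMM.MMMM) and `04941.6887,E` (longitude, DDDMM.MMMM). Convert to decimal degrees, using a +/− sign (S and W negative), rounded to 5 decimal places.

Latitude: split at 2 digits → 68° and 55.784′; 68 + 55.784/60 = 68.929733
hemisphere S, so the sign is −
Lon: split at 3 digits → 049° and 41.6887′; 49 + 41.6887/60 = 49.694812
E ⇒ keep positive

-68.92973, 49.69481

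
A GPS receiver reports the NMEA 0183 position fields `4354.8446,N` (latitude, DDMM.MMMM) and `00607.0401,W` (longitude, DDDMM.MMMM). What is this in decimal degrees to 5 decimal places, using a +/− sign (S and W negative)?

φ: split at 2 digits → 43° and 54.8446′; 43 + 54.8446/60 = 43.914077
N → positive
Longitude: degrees = first 3 digits = 6, minutes = 7.0401; 6 + 7.0401/60 = 6.117335
W ⇒ negate

43.91408, -6.11734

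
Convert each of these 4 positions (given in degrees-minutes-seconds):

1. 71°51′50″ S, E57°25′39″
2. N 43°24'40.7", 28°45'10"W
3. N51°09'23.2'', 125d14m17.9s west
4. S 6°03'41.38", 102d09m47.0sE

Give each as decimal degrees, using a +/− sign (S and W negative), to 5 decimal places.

Point 1:
  Latitude: 71 + 51/60 + 50/3600 = 71.863889
  hemisphere S, so the sign is −
  Lon: 57° + 25/60 + 39/3600 = 57 + 0.416667 + 0.010833 = 57.427500
  E → positive
Point 2:
  Latitude: 43 + 24/60 + 40.7/3600 = 43.411306
  N ⇒ keep positive
  λ: 28 + 45/60 + 10/3600 = 28.752778
  W ⇒ negate
Point 3:
  φ: 9′ + 23.2″ = 9.38667′; 51 + 9.38667/60 = 51.156444
  N → positive
  Longitude: 125 + 14/60 + 17.9/3600 = 125.238306
  hemisphere W, so the sign is −
Point 4:
  Lat: 3′ + 41.38″ = 3.68967′; 6 + 3.68967/60 = 6.061494
  S → negative
  Lon: 9′ + 47″ = 9.78333′; 102 + 9.78333/60 = 102.163056
  E → positive

1. -71.86389, 57.42750
2. 43.41131, -28.75278
3. 51.15644, -125.23831
4. -6.06149, 102.16306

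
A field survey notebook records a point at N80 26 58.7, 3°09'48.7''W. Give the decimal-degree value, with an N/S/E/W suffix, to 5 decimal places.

80.44964° N, 3.16353° W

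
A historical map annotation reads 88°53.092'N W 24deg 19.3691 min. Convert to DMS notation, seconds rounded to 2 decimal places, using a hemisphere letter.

φ: 53.09200′ → 53′ and 0.09200 × 60 = 5.5200″
Longitude: fractional minutes 0.36910 × 60 = 22.1460″

88°53′5.52″ N, 24°19′22.15″ W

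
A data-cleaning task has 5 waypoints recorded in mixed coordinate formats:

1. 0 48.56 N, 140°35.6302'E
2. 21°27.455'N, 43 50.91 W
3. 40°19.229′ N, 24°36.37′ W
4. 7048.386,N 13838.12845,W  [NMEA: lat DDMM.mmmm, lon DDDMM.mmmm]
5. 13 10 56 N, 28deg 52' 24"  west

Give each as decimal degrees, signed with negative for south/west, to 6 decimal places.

1. 0.809333, 140.593837
2. 21.457583, -43.848500
3. 40.320483, -24.606167
4. 70.806433, -138.635474
5. 13.182222, -28.873333

Point 1:
  Latitude: 48.56′ = 0.809333°; total 0.8093333
  N ⇒ keep positive
  Longitude: 140 + 35.6302/60 = 140.5938367
  E → positive
Point 2:
  Latitude: 27.455′ = 0.457583°; total 21.4575833
  N ⇒ keep positive
  Lon: 43 + 50.91/60 = 43.8485000
  W ⇒ negate
Point 3:
  Lat: 40 + 19.229/60 = 40.3204833
  N ⇒ keep positive
  λ: 24 + 36.37/60 = 24.6061667
  hemisphere W, so the sign is −
Point 4:
  Lat: split at 2 digits → 70° and 48.386′; 70 + 48.386/60 = 70.8064333
  N → positive
  Lon: split at 3 digits → 138° and 38.12845′; 138 + 38.12845/60 = 138.6354742
  W ⇒ negate
Point 5:
  φ: 10′ + 56″ = 10.93333′; 13 + 10.93333/60 = 13.1822222
  N ⇒ keep positive
  Longitude: 28 + 52/60 + 24/3600 = 28.8733333
  W → negative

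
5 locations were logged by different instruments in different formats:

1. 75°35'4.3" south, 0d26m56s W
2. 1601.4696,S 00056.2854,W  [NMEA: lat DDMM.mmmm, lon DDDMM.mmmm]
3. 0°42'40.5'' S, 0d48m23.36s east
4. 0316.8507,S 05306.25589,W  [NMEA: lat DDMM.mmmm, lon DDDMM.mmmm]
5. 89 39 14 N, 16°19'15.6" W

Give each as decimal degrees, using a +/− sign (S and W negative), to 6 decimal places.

1. -75.584528, -0.448889
2. -16.024493, -0.938090
3. -0.711250, 0.806489
4. -3.280845, -53.104265
5. 89.653889, -16.321000

Point 1:
  φ: 35′ + 4.3″ = 35.07167′; 75 + 35.07167/60 = 75.5845278
  S → negative
  Lon: 26′ + 56″ = 26.93333′; 0 + 26.93333/60 = 0.4488889
  hemisphere W, so the sign is −
Point 2:
  φ: split at 2 digits → 16° and 1.4696′; 16 + 1.4696/60 = 16.0244933
  S → negative
  Longitude: split at 3 digits → 000° and 56.2854′; 0 + 56.2854/60 = 0.9380900
  W ⇒ negate
Point 3:
  Latitude: 42′ + 40.5″ = 42.67500′; 0 + 42.67500/60 = 0.7112500
  hemisphere S, so the sign is −
  λ: 48′ + 23.36″ = 48.38933′; 0 + 48.38933/60 = 0.8064889
  E → positive
Point 4:
  Latitude: degrees = first 2 digits = 3, minutes = 16.8507; 3 + 16.8507/60 = 3.2808450
  S ⇒ negate
  Lon: split at 3 digits → 053° and 6.25589′; 53 + 6.25589/60 = 53.1042648
  hemisphere W, so the sign is −
Point 5:
  Lat: 89 + 39/60 + 14/3600 = 89.6538889
  N ⇒ keep positive
  Longitude: 16° + 19/60 + 15.6/3600 = 16 + 0.316667 + 0.004333 = 16.3210000
  W → negative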